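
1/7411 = 1/7411=0.00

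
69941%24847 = 20247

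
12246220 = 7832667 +4413553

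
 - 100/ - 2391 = 100/2391= 0.04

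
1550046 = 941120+608926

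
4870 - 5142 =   -  272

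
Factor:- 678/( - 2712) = 2^( - 2)= 1/4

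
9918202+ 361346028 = 371264230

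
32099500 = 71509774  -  39410274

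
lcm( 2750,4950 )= 24750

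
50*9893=494650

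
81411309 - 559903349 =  - 478492040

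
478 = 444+34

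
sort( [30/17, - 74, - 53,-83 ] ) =[ - 83, - 74, -53,30/17 ]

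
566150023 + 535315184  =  1101465207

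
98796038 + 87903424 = 186699462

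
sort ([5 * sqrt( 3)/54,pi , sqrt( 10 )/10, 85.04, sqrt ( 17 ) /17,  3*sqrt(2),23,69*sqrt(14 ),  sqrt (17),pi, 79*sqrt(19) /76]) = [ 5 * sqrt( 3 )/54, sqrt(17)/17,sqrt(10 ) /10 , pi,pi, sqrt( 17 ),3*sqrt( 2),79*sqrt( 19)/76, 23,85.04, 69 * sqrt( 14 ) ]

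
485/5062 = 485/5062 = 0.10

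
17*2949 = 50133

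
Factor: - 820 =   -  2^2 *5^1*41^1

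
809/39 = 809/39 = 20.74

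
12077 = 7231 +4846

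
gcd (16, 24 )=8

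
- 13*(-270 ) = 3510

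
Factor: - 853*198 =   -  168894 = -2^1*3^2*11^1*853^1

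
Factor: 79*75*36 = 213300 = 2^2*3^3 * 5^2*79^1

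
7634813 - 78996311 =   -  71361498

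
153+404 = 557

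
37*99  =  3663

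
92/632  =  23/158 = 0.15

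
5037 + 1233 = 6270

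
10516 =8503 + 2013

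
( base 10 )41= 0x29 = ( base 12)35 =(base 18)25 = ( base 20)21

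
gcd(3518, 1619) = 1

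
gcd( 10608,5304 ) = 5304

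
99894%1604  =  446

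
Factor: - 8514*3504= - 2^5*3^3*11^1*43^1*73^1 = - 29833056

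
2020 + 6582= 8602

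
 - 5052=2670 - 7722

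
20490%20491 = 20490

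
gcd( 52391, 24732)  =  1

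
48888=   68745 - 19857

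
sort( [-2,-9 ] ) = [- 9, - 2 ]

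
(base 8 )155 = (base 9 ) 131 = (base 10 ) 109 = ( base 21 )54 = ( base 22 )4l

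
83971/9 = 83971/9 = 9330.11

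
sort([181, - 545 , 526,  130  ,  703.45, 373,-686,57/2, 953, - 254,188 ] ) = [ - 686, - 545,-254,57/2, 130,  181, 188, 373, 526,703.45,953]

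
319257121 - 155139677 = 164117444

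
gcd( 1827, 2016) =63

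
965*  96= 92640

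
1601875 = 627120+974755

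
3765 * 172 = 647580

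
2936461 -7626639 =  - 4690178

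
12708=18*706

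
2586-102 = 2484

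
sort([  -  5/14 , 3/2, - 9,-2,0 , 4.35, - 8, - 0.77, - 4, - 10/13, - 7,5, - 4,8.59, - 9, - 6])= [ - 9, - 9, - 8,-7,-6, - 4, - 4, - 2,-0.77,- 10/13 , - 5/14 , 0,3/2, 4.35, 5,8.59]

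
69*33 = 2277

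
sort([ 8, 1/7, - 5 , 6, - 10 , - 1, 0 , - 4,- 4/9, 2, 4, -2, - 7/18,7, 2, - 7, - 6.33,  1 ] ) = [ - 10, - 7, - 6.33 , - 5, - 4, - 2, - 1,-4/9, - 7/18,0, 1/7,1,2, 2,4, 6, 7, 8]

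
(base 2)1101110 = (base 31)3h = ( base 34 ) 38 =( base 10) 110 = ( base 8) 156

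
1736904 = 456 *3809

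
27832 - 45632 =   -  17800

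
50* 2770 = 138500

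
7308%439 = 284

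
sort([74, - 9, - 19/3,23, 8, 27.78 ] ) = [ - 9,-19/3, 8,23,27.78,74 ]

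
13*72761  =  945893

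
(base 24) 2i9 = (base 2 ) 11000111001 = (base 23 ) 306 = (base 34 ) 1CT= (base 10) 1593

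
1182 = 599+583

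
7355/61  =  120 + 35/61 = 120.57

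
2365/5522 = 215/502=0.43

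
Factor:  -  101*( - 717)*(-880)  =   - 63726960 = -2^4*3^1*5^1*11^1*101^1*239^1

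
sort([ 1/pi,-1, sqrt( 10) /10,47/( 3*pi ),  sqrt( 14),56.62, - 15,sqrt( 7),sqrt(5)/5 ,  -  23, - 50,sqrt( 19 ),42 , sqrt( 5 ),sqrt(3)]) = [-50, - 23, - 15, - 1,sqrt ( 10 )/10,1/pi,  sqrt (5)/5 , sqrt( 3 ), sqrt ( 5) , sqrt( 7),sqrt( 14 ), sqrt( 19 ), 47/( 3 * pi),42,56.62] 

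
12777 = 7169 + 5608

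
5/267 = 5/267 = 0.02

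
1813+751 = 2564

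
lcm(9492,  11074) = 66444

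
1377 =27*51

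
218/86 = 2+ 23/43 =2.53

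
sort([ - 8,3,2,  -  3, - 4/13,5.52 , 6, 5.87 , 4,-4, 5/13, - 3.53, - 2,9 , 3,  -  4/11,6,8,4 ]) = [-8,-4, - 3.53,-3, - 2, - 4/11 , - 4/13,  5/13,2 , 3 , 3 , 4 , 4 , 5.52 , 5.87, 6, 6 , 8,9 ]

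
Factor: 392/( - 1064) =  - 7^1*19^ ( - 1 ) = - 7/19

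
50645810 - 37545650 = 13100160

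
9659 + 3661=13320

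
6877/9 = 764 + 1/9 = 764.11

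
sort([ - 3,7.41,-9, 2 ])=[ - 9, - 3, 2,7.41]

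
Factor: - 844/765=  - 2^2*3^( - 2)*5^(- 1 )*17^( - 1)*211^1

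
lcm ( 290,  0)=0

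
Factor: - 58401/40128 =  - 19467/13376 = -  2^ ( - 6) * 3^3* 7^1 * 11^( - 1 )*19^( - 1)*103^1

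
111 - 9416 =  - 9305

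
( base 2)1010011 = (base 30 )2n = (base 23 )3E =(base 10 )83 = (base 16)53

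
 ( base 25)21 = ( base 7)102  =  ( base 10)51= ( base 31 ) 1k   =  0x33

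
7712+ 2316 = 10028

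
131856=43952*3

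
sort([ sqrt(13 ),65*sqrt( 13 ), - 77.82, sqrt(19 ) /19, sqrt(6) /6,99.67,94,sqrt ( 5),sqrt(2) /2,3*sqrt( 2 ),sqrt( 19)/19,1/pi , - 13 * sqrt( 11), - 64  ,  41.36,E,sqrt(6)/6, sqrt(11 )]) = [ - 77.82,-64,-13 * sqrt(11 ),sqrt( 19) /19,sqrt(19)/19,1/pi, sqrt( 6) /6, sqrt (6) /6,sqrt(2 ) /2,sqrt(5), E,sqrt(11),sqrt(13),3*sqrt(2), 41.36,94, 99.67,  65 * sqrt(13)]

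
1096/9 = 121 + 7/9  =  121.78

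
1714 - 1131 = 583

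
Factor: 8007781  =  8007781^1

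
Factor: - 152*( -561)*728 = 62078016=2^6*3^1 *7^1*11^1*13^1*17^1* 19^1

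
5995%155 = 105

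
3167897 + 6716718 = 9884615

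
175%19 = 4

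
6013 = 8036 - 2023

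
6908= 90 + 6818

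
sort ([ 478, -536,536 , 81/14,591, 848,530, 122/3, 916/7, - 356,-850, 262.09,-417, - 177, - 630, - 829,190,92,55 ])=[-850, - 829, -630, - 536, - 417,-356, - 177, 81/14 , 122/3, 55, 92,916/7,190, 262.09,478, 530, 536,591 , 848] 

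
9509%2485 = 2054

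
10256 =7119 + 3137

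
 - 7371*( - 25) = 184275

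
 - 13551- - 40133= 26582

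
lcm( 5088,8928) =473184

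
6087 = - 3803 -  - 9890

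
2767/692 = 3  +  691/692 = 4.00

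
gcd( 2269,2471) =1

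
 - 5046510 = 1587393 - 6633903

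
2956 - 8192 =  - 5236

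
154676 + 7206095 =7360771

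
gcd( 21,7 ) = 7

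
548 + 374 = 922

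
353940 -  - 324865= 678805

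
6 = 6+0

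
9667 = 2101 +7566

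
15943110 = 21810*731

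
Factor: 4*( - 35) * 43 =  - 2^2  *  5^1*7^1*43^1  =  - 6020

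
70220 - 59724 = 10496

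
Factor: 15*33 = 495 = 3^2* 5^1*11^1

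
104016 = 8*13002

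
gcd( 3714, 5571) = 1857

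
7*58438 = 409066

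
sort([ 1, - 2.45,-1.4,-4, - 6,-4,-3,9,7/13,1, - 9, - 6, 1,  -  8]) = [ - 9, - 8 , - 6 , - 6, - 4, - 4, - 3, - 2.45 , -1.4, 7/13,1,1,1, 9]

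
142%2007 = 142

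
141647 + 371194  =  512841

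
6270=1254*5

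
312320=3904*80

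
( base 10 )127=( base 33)3s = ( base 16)7F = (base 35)3M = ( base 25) 52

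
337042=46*7327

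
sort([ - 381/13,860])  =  [  -  381/13,860]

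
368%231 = 137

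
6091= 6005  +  86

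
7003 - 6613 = 390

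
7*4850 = 33950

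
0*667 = 0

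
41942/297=41942/297 = 141.22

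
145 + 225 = 370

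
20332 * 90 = 1829880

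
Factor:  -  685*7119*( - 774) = 2^1*3^4 * 5^1*7^1*43^1*113^1 * 137^1 = 3774422610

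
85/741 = 85/741  =  0.11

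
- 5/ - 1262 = 5/1262 = 0.00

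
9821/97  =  101 + 24/97 = 101.25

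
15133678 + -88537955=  -73404277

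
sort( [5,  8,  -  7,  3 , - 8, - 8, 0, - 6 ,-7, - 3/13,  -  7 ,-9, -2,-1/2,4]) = [ - 9, - 8,- 8, - 7, - 7,  -  7,-6,-2, - 1/2,-3/13, 0,3, 4,5, 8 ] 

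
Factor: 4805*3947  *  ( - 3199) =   -  60670106665 = - 5^1*7^1 * 31^2*457^1 * 3947^1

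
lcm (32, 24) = 96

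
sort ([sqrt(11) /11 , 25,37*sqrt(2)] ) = [sqrt(11)/11,  25 , 37 * sqrt( 2 ) ]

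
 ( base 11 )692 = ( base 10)827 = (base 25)182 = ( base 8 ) 1473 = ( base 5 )11302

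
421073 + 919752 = 1340825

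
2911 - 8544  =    -  5633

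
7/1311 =7/1311= 0.01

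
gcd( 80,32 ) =16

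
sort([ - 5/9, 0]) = [-5/9 , 0]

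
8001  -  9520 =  - 1519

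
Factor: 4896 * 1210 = 5924160 = 2^6*3^2*5^1*11^2*17^1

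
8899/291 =8899/291 = 30.58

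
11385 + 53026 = 64411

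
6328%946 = 652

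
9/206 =9/206 = 0.04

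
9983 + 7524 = 17507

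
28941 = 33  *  877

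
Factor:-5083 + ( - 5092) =- 5^2*11^1 *37^1 = - 10175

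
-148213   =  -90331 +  - 57882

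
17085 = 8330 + 8755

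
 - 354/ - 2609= 354/2609 = 0.14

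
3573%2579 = 994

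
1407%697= 13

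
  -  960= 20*( - 48 )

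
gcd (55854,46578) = 6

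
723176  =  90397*8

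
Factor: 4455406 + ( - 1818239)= 2637167= 13^1 * 202859^1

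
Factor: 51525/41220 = 2^(- 2)*5^1 = 5/4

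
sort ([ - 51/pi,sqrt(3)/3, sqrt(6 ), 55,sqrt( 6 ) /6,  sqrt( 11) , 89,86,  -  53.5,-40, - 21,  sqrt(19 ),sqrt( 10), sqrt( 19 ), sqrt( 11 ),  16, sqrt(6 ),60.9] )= [-53.5, - 40 ,- 21, - 51/pi, sqrt ( 6)/6, sqrt( 3 )/3,sqrt( 6), sqrt(6 ),sqrt (10 ),sqrt(11 ), sqrt ( 11 ),sqrt(19 ) , sqrt(19 ) , 16,55, 60.9,86, 89 ]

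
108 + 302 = 410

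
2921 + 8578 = 11499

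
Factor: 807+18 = 3^1 * 5^2*11^1 = 825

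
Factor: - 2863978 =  - 2^1*13^1*59^1*1867^1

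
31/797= 31/797 =0.04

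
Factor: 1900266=2^1*3^1*19^1*79^1 *211^1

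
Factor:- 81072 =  - 2^4*3^2 *563^1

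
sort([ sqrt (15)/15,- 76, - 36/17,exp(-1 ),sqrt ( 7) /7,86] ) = [ - 76 , - 36/17,sqrt( 15)/15 , exp( - 1) , sqrt(7)/7,86]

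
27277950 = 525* 51958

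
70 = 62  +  8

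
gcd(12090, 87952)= 2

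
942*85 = 80070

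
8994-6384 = 2610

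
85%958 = 85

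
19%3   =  1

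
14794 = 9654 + 5140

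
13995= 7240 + 6755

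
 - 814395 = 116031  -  930426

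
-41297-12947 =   -  54244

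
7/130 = 7/130=0.05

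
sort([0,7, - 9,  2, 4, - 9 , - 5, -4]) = [-9,-9,-5,-4,  0,2,4 , 7]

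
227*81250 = 18443750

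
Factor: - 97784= -2^3*17^1 * 719^1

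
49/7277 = 49/7277=0.01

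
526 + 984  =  1510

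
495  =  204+291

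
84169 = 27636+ 56533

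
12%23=12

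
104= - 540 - - 644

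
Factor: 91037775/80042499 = 30345925/26680833 = 3^ (-4)*5^2*329393^(  -  1 )*1213837^1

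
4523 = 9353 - 4830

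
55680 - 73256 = - 17576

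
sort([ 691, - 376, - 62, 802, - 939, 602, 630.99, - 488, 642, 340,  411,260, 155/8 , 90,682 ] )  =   [  -  939, - 488,-376, - 62,  155/8,90,260,340,411,602,  630.99,642, 682,691,802] 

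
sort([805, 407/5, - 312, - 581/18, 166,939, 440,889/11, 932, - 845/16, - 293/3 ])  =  [ - 312 , - 293/3, - 845/16,  -  581/18,889/11 , 407/5,166,440,805, 932,  939 ] 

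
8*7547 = 60376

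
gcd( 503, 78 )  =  1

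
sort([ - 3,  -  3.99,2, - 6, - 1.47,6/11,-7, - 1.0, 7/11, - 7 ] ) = [ - 7, - 7, - 6 ,-3.99, - 3, - 1.47,-1.0,6/11,7/11,2 ]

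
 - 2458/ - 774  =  3+68/387= 3.18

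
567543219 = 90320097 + 477223122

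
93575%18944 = 17799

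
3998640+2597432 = 6596072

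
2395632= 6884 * 348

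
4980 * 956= 4760880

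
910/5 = 182 = 182.00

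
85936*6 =515616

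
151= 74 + 77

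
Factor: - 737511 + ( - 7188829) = -2^2*5^1 * 61^1*73^1 * 89^1 = -7926340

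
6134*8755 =53703170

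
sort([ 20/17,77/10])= [ 20/17 , 77/10] 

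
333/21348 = 37/2372 = 0.02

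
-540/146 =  - 4+22/73 = - 3.70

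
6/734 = 3/367 = 0.01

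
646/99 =646/99 = 6.53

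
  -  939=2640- 3579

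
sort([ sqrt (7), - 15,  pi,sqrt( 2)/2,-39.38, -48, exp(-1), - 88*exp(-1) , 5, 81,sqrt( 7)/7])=[ - 48, -39.38,-88*exp( - 1), - 15,exp(-1),sqrt( 7)/7 , sqrt(2)/2, sqrt( 7), pi, 5,  81]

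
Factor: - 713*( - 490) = 2^1*5^1*7^2*23^1*31^1 =349370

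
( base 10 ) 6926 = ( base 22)e6i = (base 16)1b0e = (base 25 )b21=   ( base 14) 274a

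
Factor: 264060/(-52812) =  - 5^1 =- 5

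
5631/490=5631/490 = 11.49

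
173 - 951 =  - 778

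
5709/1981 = 2 + 1747/1981 = 2.88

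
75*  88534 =6640050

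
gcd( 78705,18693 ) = 9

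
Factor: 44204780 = 2^2*5^1*139^1*15901^1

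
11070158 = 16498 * 671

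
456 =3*152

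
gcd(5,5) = 5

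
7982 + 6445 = 14427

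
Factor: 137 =137^1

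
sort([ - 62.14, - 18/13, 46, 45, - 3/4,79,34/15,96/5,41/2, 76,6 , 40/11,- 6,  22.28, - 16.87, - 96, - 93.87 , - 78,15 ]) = [ - 96, - 93.87,- 78, - 62.14, - 16.87, - 6, - 18/13,-3/4, 34/15, 40/11,6,15,96/5,41/2, 22.28, 45,46,76,  79 ]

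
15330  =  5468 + 9862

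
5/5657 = 5/5657 = 0.00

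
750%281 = 188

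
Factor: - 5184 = -2^6*3^4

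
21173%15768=5405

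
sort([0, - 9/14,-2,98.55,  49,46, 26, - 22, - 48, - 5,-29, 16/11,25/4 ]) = [ - 48, - 29,-22, - 5 , - 2, - 9/14,  0, 16/11, 25/4, 26, 46 , 49, 98.55]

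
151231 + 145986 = 297217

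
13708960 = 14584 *940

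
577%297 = 280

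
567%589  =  567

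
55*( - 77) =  - 4235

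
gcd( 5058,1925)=1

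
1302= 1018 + 284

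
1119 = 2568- 1449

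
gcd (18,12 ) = 6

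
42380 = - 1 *(- 42380) 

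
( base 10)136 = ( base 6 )344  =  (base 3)12001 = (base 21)6a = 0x88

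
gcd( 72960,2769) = 3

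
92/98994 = 46/49497 = 0.00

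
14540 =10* 1454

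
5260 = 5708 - 448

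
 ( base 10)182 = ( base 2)10110110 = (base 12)132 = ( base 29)68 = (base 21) 8e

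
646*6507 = 4203522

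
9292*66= 613272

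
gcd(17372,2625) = 1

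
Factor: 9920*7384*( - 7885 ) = -2^9*5^2* 13^1 *19^1 * 31^1 * 71^1* 83^1 = - 577570572800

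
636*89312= 56802432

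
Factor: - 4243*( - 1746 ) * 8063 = 59732945514 = 2^1*3^2*11^1*97^1*733^1 * 4243^1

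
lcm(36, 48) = 144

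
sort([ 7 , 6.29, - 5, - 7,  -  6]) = [ - 7, - 6, - 5,6.29,7]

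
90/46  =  1 + 22/23 = 1.96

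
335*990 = 331650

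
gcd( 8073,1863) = 621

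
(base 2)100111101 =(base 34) 9B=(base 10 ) 317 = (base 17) 11B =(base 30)ah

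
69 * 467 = 32223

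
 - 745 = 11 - 756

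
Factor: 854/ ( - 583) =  - 2^1*7^1*11^ (- 1)*53^( - 1 ) * 61^1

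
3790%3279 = 511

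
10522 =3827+6695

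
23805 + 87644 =111449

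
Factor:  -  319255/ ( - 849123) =335/891  =  3^(- 4)*5^1*11^( - 1) *67^1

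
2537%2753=2537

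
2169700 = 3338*650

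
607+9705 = 10312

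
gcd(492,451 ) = 41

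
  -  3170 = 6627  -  9797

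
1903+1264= 3167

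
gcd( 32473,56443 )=1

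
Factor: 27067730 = 2^1*5^1*29^1*93337^1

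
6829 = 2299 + 4530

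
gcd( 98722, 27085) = 1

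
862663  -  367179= 495484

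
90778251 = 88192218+2586033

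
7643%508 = 23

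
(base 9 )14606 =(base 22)kd3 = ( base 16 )26F1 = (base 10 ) 9969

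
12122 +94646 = 106768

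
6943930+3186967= 10130897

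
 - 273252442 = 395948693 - 669201135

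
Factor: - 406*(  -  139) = 2^1*7^1 * 29^1*139^1 = 56434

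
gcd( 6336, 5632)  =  704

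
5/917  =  5/917 = 0.01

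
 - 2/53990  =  -1/26995 = - 0.00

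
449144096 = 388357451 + 60786645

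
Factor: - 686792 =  - 2^3*293^2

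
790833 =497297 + 293536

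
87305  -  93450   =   - 6145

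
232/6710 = 116/3355 = 0.03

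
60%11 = 5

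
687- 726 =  - 39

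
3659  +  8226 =11885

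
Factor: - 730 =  - 2^1*5^1* 73^1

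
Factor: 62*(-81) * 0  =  0  =  0^1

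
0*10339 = 0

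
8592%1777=1484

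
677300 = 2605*260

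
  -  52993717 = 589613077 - 642606794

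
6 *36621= 219726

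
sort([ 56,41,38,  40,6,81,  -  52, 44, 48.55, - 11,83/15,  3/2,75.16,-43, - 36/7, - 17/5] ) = [ - 52, -43, - 11,-36/7,-17/5, 3/2, 83/15,  6,38, 40,41,  44,48.55,56 , 75.16,81]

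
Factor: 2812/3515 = 4/5 = 2^2*5^ (-1 )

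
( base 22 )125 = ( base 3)201202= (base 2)1000010101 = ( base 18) 1BB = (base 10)533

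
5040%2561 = 2479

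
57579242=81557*706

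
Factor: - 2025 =-3^4*5^2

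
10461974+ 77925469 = 88387443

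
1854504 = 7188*258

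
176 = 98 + 78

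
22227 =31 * 717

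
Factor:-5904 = - 2^4*3^2*41^1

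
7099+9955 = 17054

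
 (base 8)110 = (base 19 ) 3f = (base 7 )132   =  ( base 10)72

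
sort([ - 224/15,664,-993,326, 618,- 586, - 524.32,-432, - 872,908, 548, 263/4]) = [  -  993,  -  872,  -  586,-524.32,  -  432, - 224/15 , 263/4,326, 548,618,664,908]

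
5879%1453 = 67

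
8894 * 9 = 80046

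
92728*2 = 185456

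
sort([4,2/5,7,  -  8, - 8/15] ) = [ - 8, - 8/15,2/5,4 , 7 ] 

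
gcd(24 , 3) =3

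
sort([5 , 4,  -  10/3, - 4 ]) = [ - 4, - 10/3,4, 5 ]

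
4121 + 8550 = 12671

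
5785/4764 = 5785/4764 = 1.21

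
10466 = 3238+7228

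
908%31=9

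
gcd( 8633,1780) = 89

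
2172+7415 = 9587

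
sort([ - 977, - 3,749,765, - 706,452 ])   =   [ - 977,-706, - 3, 452,  749 , 765 ]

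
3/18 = 1/6 =0.17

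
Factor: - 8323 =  - 7^1 *29^1*41^1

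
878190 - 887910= - 9720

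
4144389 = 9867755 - 5723366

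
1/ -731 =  - 1/731 = - 0.00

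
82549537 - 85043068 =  -2493531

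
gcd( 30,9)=3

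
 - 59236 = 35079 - 94315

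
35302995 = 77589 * 455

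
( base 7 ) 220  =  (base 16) 70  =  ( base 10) 112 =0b1110000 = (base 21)57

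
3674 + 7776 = 11450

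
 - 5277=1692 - 6969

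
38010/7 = 5430 = 5430.00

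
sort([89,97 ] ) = [89,  97]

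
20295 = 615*33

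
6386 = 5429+957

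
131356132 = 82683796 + 48672336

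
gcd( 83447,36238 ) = 1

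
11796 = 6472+5324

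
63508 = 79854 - 16346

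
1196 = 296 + 900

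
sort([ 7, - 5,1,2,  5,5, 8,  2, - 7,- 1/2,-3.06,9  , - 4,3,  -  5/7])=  [-7,-5 , - 4, - 3.06, - 5/7,  -  1/2, 1,2,2,  3,5, 5,7, 8, 9] 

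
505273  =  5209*97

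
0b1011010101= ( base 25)140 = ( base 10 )725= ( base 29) p0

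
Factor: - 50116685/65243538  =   - 2^(-1)*3^( - 2 )*5^1*37^1*61^1*877^( -1 )*4133^( - 1 )* 4441^1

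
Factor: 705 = 3^1*5^1*47^1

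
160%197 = 160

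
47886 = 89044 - 41158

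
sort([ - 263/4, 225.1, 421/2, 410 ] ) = [ - 263/4,421/2, 225.1 , 410 ] 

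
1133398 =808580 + 324818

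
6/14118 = 1/2353= 0.00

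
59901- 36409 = 23492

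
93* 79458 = 7389594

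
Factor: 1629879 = 3^1 *599^1*907^1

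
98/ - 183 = -1 + 85/183 = - 0.54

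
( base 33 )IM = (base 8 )1150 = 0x268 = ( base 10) 616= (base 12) 434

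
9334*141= 1316094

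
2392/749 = 3 + 145/749 = 3.19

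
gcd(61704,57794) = 2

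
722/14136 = 19/372 = 0.05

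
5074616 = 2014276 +3060340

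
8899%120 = 19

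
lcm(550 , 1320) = 6600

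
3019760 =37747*80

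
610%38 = 2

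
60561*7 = 423927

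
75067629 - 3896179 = 71171450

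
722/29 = 722/29 = 24.90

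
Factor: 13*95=5^1*13^1*19^1 = 1235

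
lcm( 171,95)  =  855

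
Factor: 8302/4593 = 2^1*3^(-1) * 7^1 * 593^1*1531^( - 1)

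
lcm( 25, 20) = 100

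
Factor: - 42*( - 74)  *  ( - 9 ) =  - 2^2*3^3*7^1 *37^1 = - 27972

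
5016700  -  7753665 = - 2736965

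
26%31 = 26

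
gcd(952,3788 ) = 4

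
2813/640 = 2813/640 = 4.40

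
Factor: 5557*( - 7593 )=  - 42194301= - 3^1 * 2531^1 * 5557^1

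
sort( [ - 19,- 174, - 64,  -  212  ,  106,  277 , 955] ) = [  -  212, - 174, - 64, - 19 , 106, 277, 955 ]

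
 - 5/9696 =-5/9696 = -0.00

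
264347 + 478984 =743331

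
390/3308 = 195/1654 = 0.12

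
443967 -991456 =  - 547489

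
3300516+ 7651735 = 10952251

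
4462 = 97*46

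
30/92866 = 15/46433 = 0.00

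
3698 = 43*86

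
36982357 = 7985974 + 28996383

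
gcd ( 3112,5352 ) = 8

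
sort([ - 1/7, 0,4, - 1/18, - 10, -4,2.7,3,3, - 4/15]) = [ - 10,  -  4, - 4/15, - 1/7, - 1/18, 0,2.7, 3, 3, 4 ] 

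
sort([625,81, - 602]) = [ - 602,81, 625]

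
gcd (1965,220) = 5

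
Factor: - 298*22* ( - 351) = 2^2*3^3*11^1*13^1 * 149^1   =  2301156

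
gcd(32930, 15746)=2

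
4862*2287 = 11119394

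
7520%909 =248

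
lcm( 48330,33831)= 338310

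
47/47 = 1  =  1.00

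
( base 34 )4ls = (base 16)14f6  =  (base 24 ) 97e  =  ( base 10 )5366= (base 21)c3b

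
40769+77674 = 118443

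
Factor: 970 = 2^1*5^1*97^1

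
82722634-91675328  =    -  8952694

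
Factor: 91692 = 2^2*3^4*283^1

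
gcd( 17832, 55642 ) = 2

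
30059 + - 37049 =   -  6990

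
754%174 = 58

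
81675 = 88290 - 6615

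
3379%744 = 403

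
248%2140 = 248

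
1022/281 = 3+179/281 = 3.64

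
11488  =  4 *2872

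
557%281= 276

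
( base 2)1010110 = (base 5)321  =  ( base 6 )222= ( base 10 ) 86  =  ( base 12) 72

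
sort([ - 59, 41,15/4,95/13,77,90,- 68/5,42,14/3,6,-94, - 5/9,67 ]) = [ - 94, - 59, - 68/5, - 5/9,15/4,14/3,6,95/13,41,42 , 67  ,  77,  90]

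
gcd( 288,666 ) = 18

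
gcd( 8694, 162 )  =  54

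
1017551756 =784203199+233348557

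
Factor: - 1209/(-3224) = 2^( - 3 )*3^1 = 3/8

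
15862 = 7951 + 7911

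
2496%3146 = 2496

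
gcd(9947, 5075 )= 203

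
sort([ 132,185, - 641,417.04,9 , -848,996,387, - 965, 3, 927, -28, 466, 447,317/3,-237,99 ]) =[- 965,  -  848, - 641,  -  237, - 28  ,  3 , 9,99, 317/3,132,185, 387, 417.04,447,466,927, 996]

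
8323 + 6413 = 14736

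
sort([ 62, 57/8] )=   [57/8,62] 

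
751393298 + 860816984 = 1612210282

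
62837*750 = 47127750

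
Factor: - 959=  - 7^1*137^1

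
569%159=92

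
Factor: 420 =2^2*3^1*5^1*7^1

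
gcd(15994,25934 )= 2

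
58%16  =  10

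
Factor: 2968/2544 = 7/6 = 2^ ( - 1)*3^( - 1 )*7^1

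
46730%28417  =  18313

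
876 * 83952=73541952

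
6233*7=43631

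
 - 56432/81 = -697 + 25/81 = -  696.69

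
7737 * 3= 23211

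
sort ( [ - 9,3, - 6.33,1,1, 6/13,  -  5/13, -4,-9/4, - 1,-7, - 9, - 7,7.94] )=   [ - 9 ,-9, - 7, - 7, - 6.33,-4, - 9/4, - 1, - 5/13, 6/13 , 1,1,3, 7.94]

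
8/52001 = 8/52001 = 0.00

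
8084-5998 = 2086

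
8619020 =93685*92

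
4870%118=32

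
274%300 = 274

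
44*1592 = 70048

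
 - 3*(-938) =2814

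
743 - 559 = 184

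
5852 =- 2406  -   - 8258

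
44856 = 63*712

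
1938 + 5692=7630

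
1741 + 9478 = 11219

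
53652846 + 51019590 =104672436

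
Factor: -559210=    - 2^1*5^1*55921^1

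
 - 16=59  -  75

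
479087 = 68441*7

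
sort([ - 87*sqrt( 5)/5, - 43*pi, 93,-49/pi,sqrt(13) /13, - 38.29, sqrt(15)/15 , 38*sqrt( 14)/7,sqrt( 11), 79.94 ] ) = [ - 43*pi,-87*sqrt (5) /5, - 38.29, - 49/pi,sqrt(15 )/15,sqrt (13 ) /13,  sqrt( 11 ), 38*sqrt( 14 )/7,79.94, 93]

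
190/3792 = 95/1896 =0.05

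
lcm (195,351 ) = 1755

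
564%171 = 51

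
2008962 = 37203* 54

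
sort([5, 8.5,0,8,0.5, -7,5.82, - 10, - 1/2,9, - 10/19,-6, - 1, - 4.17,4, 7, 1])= [-10, -7, - 6 ,  -  4.17, - 1,-10/19, - 1/2,  0,0.5,1,4,5,5.82,7, 8,8.5, 9] 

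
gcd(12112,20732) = 4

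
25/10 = 5/2 = 2.50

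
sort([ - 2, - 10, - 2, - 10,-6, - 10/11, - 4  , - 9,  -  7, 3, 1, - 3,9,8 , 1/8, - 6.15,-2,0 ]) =[ - 10, - 10, - 9,-7, - 6.15, - 6,  -  4, - 3, - 2,-2, - 2 , - 10/11,0 , 1/8,1, 3, 8, 9 ] 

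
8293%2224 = 1621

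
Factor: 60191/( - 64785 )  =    -  3^( - 1 )*5^ ( - 1 )*7^(-1)*23^1*617^( - 1) * 2617^1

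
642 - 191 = 451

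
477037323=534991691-57954368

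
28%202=28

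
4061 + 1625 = 5686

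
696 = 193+503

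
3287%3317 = 3287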